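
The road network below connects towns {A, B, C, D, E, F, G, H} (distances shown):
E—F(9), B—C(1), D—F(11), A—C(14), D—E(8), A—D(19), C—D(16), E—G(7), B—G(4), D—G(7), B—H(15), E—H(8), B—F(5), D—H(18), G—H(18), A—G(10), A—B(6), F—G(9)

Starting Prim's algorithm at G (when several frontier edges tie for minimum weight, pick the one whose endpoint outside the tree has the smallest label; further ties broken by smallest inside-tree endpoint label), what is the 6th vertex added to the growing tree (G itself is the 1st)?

D

Prim's algorithm from G:
Step 1: cheapest edge leaving the tree is B—G (4); add B.
Step 2: cheapest edge leaving the tree is B—C (1); add C.
Step 3: cheapest edge leaving the tree is B—F (5); add F.
Step 4: cheapest edge leaving the tree is A—B (6); add A.
Step 5: cheapest edge leaving the tree is D—G (7); add D.
Step 6: cheapest edge leaving the tree is E—G (7); add E.
Step 7: cheapest edge leaving the tree is E—H (8); add H.
Vertex order: G, B, C, F, A, D, E, H. The 6th vertex is D.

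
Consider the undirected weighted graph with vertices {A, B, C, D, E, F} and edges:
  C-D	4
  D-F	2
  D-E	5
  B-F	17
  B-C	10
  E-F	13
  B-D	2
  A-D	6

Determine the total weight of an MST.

Prim's algorithm from A:
Step 1: cheapest edge leaving the tree is A-D (6); add D.
Step 2: cheapest edge leaving the tree is B-D (2); add B.
Step 3: cheapest edge leaving the tree is D-F (2); add F.
Step 4: cheapest edge leaving the tree is C-D (4); add C.
Step 5: cheapest edge leaving the tree is D-E (5); add E.
MST edges: A-D, B-D, D-F, C-D, D-E; total weight 6+2+2+4+5 = 19.

19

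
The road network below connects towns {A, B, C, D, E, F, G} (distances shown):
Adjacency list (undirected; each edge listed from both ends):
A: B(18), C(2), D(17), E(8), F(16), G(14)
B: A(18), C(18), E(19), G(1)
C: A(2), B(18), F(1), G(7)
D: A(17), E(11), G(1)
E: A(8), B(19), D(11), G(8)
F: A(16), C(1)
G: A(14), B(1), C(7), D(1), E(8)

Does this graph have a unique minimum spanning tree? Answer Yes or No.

Kruskal: consider edges lightest-first.
B—G (1): add. Components now {A} {B,G} {C} {D} {E} {F}
C—F (1): add. Components now {A} {B,G} {C,F} {D} {E}
D—G (1): add. Components now {A} {B,D,G} {C,F} {E}
A—C (2): add. Components now {A,C,F} {B,D,G} {E}
C—G (7): add. Components now {A,B,C,D,F,G} {E}
A—E (8): add. Components now {A,B,C,D,E,F,G}
Non-tree edge E—G has weight 8, equal to the heaviest edge on its tree cycle — swapping gives another MST of the same weight. Not unique.

No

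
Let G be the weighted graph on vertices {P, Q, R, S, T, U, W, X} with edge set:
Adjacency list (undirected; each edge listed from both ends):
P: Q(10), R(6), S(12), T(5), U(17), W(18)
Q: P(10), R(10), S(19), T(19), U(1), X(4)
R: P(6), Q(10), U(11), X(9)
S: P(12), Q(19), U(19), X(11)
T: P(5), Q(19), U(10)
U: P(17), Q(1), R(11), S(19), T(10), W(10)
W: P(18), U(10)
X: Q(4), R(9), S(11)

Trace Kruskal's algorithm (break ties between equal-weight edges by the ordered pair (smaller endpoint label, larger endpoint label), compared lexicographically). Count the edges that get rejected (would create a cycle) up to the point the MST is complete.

4

Kruskal: consider edges lightest-first.
Q—U (1): add — endpoints in different components.
Q—X (4): add — endpoints in different components.
P—T (5): add — endpoints in different components.
P—R (6): add — endpoints in different components.
R—X (9): add — endpoints in different components.
P—Q (10): skip — P and Q already connected.
Q—R (10): skip — R and Q already connected.
T—U (10): skip — T and U already connected.
U—W (10): add — endpoints in different components.
R—U (11): skip — R and U already connected.
S—X (11): add — endpoints in different components.
Edges rejected before the tree was complete: 4.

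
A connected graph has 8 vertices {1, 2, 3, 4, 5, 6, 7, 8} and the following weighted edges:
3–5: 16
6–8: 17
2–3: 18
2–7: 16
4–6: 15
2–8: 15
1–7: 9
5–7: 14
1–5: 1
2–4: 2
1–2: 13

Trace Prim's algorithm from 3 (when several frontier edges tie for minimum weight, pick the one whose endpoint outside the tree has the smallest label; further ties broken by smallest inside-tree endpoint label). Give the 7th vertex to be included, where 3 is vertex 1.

Prim, starting at 3.
Step 1: cheapest edge leaving the tree is 3–5 (16); add 5.
Step 2: cheapest edge leaving the tree is 1–5 (1); add 1.
Step 3: cheapest edge leaving the tree is 1–7 (9); add 7.
Step 4: cheapest edge leaving the tree is 1–2 (13); add 2.
Step 5: cheapest edge leaving the tree is 2–4 (2); add 4.
Step 6: cheapest edge leaving the tree is 4–6 (15); add 6.
Step 7: cheapest edge leaving the tree is 2–8 (15); add 8.
Vertex order: 3, 5, 1, 7, 2, 4, 6, 8. The 7th vertex is 6.

6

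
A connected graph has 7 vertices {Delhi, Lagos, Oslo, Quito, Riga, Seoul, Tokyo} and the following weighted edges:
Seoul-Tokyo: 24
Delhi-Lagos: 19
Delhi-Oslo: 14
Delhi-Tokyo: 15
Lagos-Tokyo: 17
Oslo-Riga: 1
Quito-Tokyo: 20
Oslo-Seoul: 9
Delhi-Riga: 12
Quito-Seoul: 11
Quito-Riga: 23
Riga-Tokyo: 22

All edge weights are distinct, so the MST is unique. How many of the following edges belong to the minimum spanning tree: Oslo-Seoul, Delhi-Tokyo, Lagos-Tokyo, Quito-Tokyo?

3

Kruskal's algorithm — process edges by increasing weight (ties by edge label):
Oslo-Riga (1): add — endpoints in different components.
Oslo-Seoul (9): add — endpoints in different components.
Quito-Seoul (11): add — endpoints in different components.
Delhi-Riga (12): add — endpoints in different components.
Delhi-Oslo (14): skip — Delhi and Oslo already connected.
Delhi-Tokyo (15): add — endpoints in different components.
Lagos-Tokyo (17): add — endpoints in different components.
MST edge set: {Oslo-Riga, Oslo-Seoul, Quito-Seoul, Delhi-Riga, Delhi-Tokyo, Lagos-Tokyo}.
Of the listed edges, {Oslo-Seoul, Delhi-Tokyo, Lagos-Tokyo} are in the MST → 3.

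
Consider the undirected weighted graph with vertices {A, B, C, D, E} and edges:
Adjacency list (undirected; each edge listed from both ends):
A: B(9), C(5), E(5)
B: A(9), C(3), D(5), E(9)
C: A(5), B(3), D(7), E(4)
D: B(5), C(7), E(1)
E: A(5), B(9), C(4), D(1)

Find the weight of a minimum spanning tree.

Kruskal: consider edges lightest-first.
D–E (1): add. Components now {A} {B} {C} {D,E}
B–C (3): add. Components now {A} {B,C} {D,E}
C–E (4): add. Components now {A} {B,C,D,E}
A–C (5): add. Components now {A,B,C,D,E}
MST edges: D–E, B–C, C–E, A–C; total weight 1+3+4+5 = 13.

13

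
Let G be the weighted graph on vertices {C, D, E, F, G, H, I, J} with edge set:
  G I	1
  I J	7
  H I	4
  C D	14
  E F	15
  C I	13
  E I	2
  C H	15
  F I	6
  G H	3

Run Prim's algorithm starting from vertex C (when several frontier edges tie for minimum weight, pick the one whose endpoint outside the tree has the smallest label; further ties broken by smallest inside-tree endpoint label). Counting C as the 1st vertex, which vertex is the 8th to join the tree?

Prim, starting at C.
Step 1: frontier [C I 13, C D 14, C H 15] → take C I (13); add I.
Step 2: frontier [C D 14, C H 15, G I 1, E I 2, H I 4, F I 6, I J 7] → take G I (1); add G.
Step 3: frontier [C D 14, C H 15, G H 3, E I 2, H I 4, F I 6, I J 7] → take E I (2); add E.
Step 4: frontier [C D 14, C H 15, E F 15, G H 3, H I 4, F I 6, I J 7] → take G H (3); add H.
Step 5: frontier [C D 14, E F 15, F I 6, I J 7] → take F I (6); add F.
Step 6: frontier [C D 14, I J 7] → take I J (7); add J.
Step 7: frontier [C D 14] → take C D (14); add D.
Vertex order: C, I, G, E, H, F, J, D. The 8th vertex is D.

D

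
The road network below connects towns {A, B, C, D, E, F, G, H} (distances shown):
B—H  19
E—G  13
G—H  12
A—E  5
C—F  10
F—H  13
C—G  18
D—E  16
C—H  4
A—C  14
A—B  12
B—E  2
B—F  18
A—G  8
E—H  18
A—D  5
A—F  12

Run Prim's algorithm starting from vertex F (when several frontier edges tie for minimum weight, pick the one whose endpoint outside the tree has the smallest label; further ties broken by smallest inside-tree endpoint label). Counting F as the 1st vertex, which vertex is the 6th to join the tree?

Prim, starting at F.
Step 1: cheapest edge leaving the tree is C—F (10); add C.
Step 2: cheapest edge leaving the tree is C—H (4); add H.
Step 3: cheapest edge leaving the tree is A—F (12); add A.
Step 4: cheapest edge leaving the tree is A—D (5); add D.
Step 5: cheapest edge leaving the tree is A—E (5); add E.
Step 6: cheapest edge leaving the tree is B—E (2); add B.
Step 7: cheapest edge leaving the tree is A—G (8); add G.
Vertex order: F, C, H, A, D, E, B, G. The 6th vertex is E.

E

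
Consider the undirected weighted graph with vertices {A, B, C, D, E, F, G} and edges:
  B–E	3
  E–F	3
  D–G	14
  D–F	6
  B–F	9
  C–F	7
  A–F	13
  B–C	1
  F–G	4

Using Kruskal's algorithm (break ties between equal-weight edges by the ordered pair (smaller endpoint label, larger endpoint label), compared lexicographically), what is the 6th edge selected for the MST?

Kruskal's algorithm — process edges by increasing weight (ties by edge label):
B–C (1): add. Components now {A} {B,C} {D} {E} {F} {G}
B–E (3): add. Components now {A} {B,C,E} {D} {F} {G}
E–F (3): add. Components now {A} {B,C,E,F} {D} {G}
F–G (4): add. Components now {A} {B,C,E,F,G} {D}
D–F (6): add. Components now {A} {B,C,D,E,F,G}
C–F (7): skip — C and F already connected.
B–F (9): skip — B and F already connected.
A–F (13): add. Components now {A,B,C,D,E,F,G}
The 6th edge added is A–F.

A-F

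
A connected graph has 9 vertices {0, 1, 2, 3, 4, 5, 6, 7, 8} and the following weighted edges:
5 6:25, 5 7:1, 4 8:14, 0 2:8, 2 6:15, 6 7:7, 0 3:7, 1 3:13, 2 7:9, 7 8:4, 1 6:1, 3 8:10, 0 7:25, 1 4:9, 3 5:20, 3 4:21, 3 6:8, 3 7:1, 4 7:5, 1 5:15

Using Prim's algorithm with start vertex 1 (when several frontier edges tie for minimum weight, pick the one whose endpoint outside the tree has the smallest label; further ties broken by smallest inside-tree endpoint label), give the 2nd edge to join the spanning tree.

Prim's algorithm from 1:
Step 1: cheapest edge leaving the tree is 1 6 (1); add 6.
Step 2: cheapest edge leaving the tree is 6 7 (7); add 7.
Step 3: cheapest edge leaving the tree is 3 7 (1); add 3.
Step 4: cheapest edge leaving the tree is 5 7 (1); add 5.
Step 5: cheapest edge leaving the tree is 7 8 (4); add 8.
Step 6: cheapest edge leaving the tree is 4 7 (5); add 4.
Step 7: cheapest edge leaving the tree is 0 3 (7); add 0.
Step 8: cheapest edge leaving the tree is 0 2 (8); add 2.
The 2nd edge added is 6 7.

6-7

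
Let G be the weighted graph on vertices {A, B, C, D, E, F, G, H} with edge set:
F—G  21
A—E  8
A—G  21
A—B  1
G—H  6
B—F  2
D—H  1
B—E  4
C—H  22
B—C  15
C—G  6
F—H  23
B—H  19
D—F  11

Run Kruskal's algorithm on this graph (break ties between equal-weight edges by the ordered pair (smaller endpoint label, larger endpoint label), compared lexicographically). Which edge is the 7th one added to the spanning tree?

Kruskal: consider edges lightest-first.
A—B (1): add — endpoints in different components.
D—H (1): add — endpoints in different components.
B—F (2): add — endpoints in different components.
B—E (4): add — endpoints in different components.
C—G (6): add — endpoints in different components.
G—H (6): add — endpoints in different components.
A—E (8): skip — A and E already connected.
D—F (11): add — endpoints in different components.
The 7th edge added is D—F.

D-F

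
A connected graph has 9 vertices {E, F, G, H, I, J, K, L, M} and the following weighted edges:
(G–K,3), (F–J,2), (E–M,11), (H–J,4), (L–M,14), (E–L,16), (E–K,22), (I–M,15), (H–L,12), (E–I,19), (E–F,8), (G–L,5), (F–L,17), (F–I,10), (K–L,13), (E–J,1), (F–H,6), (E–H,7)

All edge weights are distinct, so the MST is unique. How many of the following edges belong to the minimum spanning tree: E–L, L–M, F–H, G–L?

Sort edges by weight, then run Kruskal:
E–J (1): add — endpoints in different components.
F–J (2): add — endpoints in different components.
G–K (3): add — endpoints in different components.
H–J (4): add — endpoints in different components.
G–L (5): add — endpoints in different components.
F–H (6): skip — F and H already connected.
E–H (7): skip — E and H already connected.
E–F (8): skip — E and F already connected.
F–I (10): add — endpoints in different components.
E–M (11): add — endpoints in different components.
H–L (12): add — endpoints in different components.
MST edge set: {E–J, F–J, G–K, H–J, G–L, F–I, E–M, H–L}.
Of the listed edges, {G–L} are in the MST → 1.

1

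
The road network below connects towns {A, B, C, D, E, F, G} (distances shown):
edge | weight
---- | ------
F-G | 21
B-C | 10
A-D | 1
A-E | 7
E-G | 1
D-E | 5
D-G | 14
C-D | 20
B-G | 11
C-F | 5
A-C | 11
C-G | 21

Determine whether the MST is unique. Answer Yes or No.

No

Kruskal's algorithm — process edges by increasing weight (ties by edge label):
A-D (1): add. Components now {A,D} {B} {C} {E} {F} {G}
E-G (1): add. Components now {A,D} {B} {C} {E,G} {F}
C-F (5): add. Components now {A,D} {B} {C,F} {E,G}
D-E (5): add. Components now {A,D,E,G} {B} {C,F}
A-E (7): skip — A and E already connected.
B-C (10): add. Components now {A,D,E,G} {B,C,F}
A-C (11): add. Components now {A,B,C,D,E,F,G}
Non-tree edge B-G has weight 11, equal to the heaviest edge on its tree cycle — swapping gives another MST of the same weight. Not unique.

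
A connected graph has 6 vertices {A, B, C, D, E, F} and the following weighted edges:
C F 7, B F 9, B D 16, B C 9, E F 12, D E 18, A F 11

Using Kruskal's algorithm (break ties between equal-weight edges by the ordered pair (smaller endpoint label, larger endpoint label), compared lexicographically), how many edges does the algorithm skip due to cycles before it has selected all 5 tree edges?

1

Kruskal: consider edges lightest-first.
C F (7): add. Components now {A} {B} {C,F} {D} {E}
B C (9): add. Components now {A} {B,C,F} {D} {E}
B F (9): skip — B and F already connected.
A F (11): add. Components now {A,B,C,F} {D} {E}
E F (12): add. Components now {A,B,C,E,F} {D}
B D (16): add. Components now {A,B,C,D,E,F}
Edges rejected before the tree was complete: 1.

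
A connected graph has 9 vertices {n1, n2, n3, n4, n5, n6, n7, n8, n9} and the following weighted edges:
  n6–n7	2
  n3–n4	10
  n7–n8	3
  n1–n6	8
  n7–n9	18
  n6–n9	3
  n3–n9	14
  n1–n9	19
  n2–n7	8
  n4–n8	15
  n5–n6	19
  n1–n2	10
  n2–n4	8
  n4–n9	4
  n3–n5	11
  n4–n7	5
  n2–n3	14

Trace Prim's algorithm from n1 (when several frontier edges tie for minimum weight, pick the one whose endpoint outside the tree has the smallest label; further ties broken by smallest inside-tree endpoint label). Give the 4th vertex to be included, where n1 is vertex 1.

Prim's algorithm from n1:
Step 1: cheapest edge leaving the tree is n1–n6 (8); add n6.
Step 2: cheapest edge leaving the tree is n6–n7 (2); add n7.
Step 3: cheapest edge leaving the tree is n7–n8 (3); add n8.
Step 4: cheapest edge leaving the tree is n6–n9 (3); add n9.
Step 5: cheapest edge leaving the tree is n4–n9 (4); add n4.
Step 6: cheapest edge leaving the tree is n2–n4 (8); add n2.
Step 7: cheapest edge leaving the tree is n3–n4 (10); add n3.
Step 8: cheapest edge leaving the tree is n3–n5 (11); add n5.
Vertex order: n1, n6, n7, n8, n9, n4, n2, n3, n5. The 4th vertex is n8.

n8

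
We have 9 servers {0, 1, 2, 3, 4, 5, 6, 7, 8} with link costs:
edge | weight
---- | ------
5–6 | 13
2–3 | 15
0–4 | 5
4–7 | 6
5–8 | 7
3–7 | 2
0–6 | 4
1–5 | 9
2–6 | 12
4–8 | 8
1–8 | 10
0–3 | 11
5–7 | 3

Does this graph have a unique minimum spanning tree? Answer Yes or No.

Yes

Kruskal's algorithm — process edges by increasing weight (ties by edge label):
3–7 (2): add — endpoints in different components.
5–7 (3): add — endpoints in different components.
0–6 (4): add — endpoints in different components.
0–4 (5): add — endpoints in different components.
4–7 (6): add — endpoints in different components.
5–8 (7): add — endpoints in different components.
4–8 (8): skip — 4 and 8 already connected.
1–5 (9): add — endpoints in different components.
1–8 (10): skip — 1 and 8 already connected.
0–3 (11): skip — 0 and 3 already connected.
2–6 (12): add — endpoints in different components.
Every non-tree edge has weight strictly greater than the heaviest edge on the tree path between its endpoints, so the MST is unique.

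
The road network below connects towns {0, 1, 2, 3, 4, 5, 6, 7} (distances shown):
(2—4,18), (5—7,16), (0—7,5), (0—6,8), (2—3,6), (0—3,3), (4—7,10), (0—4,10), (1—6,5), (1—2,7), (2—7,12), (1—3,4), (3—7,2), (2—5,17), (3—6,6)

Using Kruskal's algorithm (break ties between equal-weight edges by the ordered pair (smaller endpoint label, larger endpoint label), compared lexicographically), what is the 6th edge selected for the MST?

0-4

Sort edges by weight, then run Kruskal:
3—7 (2): add — endpoints in different components.
0—3 (3): add — endpoints in different components.
1—3 (4): add — endpoints in different components.
0—7 (5): skip — 0 and 7 already connected.
1—6 (5): add — endpoints in different components.
2—3 (6): add — endpoints in different components.
3—6 (6): skip — 3 and 6 already connected.
1—2 (7): skip — 1 and 2 already connected.
0—6 (8): skip — 0 and 6 already connected.
0—4 (10): add — endpoints in different components.
4—7 (10): skip — 4 and 7 already connected.
2—7 (12): skip — 2 and 7 already connected.
5—7 (16): add — endpoints in different components.
The 6th edge added is 0—4.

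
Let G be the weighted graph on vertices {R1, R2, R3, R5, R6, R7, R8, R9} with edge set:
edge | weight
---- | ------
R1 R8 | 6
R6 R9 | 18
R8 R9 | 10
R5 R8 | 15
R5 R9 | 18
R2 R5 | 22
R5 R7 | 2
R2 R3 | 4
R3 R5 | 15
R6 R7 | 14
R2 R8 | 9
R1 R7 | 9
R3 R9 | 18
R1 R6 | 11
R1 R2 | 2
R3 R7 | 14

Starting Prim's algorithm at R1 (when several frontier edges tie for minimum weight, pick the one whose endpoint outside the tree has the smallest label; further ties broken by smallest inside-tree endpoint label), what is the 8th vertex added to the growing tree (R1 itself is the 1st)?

Prim's algorithm from R1:
Step 1: cheapest edge leaving the tree is R1 R2 (2); add R2.
Step 2: cheapest edge leaving the tree is R2 R3 (4); add R3.
Step 3: cheapest edge leaving the tree is R1 R8 (6); add R8.
Step 4: cheapest edge leaving the tree is R1 R7 (9); add R7.
Step 5: cheapest edge leaving the tree is R5 R7 (2); add R5.
Step 6: cheapest edge leaving the tree is R8 R9 (10); add R9.
Step 7: cheapest edge leaving the tree is R1 R6 (11); add R6.
Vertex order: R1, R2, R3, R8, R7, R5, R9, R6. The 8th vertex is R6.

R6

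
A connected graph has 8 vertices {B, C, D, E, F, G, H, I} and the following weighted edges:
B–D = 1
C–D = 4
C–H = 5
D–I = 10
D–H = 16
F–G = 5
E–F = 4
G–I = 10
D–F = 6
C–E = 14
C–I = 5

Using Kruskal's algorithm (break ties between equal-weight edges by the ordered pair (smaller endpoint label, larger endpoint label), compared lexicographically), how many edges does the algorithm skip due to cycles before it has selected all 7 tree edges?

0

Kruskal: consider edges lightest-first.
B–D (1): add — endpoints in different components.
C–D (4): add — endpoints in different components.
E–F (4): add — endpoints in different components.
C–H (5): add — endpoints in different components.
C–I (5): add — endpoints in different components.
F–G (5): add — endpoints in different components.
D–F (6): add — endpoints in different components.
Edges rejected before the tree was complete: 0.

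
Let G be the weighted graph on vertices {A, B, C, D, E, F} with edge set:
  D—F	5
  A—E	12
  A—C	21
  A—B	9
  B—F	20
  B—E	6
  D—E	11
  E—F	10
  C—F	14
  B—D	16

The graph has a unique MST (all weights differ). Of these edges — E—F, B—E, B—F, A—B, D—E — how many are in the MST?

3

Sort edges by weight, then run Kruskal:
D—F (5): add. Components now {A} {B} {C} {D,F} {E}
B—E (6): add. Components now {A} {B,E} {C} {D,F}
A—B (9): add. Components now {A,B,E} {C} {D,F}
E—F (10): add. Components now {A,B,D,E,F} {C}
D—E (11): skip — D and E already connected.
A—E (12): skip — A and E already connected.
C—F (14): add. Components now {A,B,C,D,E,F}
MST edge set: {D—F, B—E, A—B, E—F, C—F}.
Of the listed edges, {E—F, B—E, A—B} are in the MST → 3.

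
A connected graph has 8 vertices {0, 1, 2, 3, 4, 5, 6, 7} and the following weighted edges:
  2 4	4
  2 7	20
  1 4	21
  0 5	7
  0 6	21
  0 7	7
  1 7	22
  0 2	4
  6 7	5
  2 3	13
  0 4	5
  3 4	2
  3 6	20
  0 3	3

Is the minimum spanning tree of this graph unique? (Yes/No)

Kruskal: consider edges lightest-first.
3 4 (2): add — endpoints in different components.
0 3 (3): add — endpoints in different components.
0 2 (4): add — endpoints in different components.
2 4 (4): skip — 2 and 4 already connected.
0 4 (5): skip — 0 and 4 already connected.
6 7 (5): add — endpoints in different components.
0 5 (7): add — endpoints in different components.
0 7 (7): add — endpoints in different components.
2 3 (13): skip — 2 and 3 already connected.
2 7 (20): skip — 2 and 7 already connected.
3 6 (20): skip — 3 and 6 already connected.
0 6 (21): skip — 0 and 6 already connected.
1 4 (21): add — endpoints in different components.
Non-tree edge 2 4 has weight 4, equal to the heaviest edge on its tree cycle — swapping gives another MST of the same weight. Not unique.

No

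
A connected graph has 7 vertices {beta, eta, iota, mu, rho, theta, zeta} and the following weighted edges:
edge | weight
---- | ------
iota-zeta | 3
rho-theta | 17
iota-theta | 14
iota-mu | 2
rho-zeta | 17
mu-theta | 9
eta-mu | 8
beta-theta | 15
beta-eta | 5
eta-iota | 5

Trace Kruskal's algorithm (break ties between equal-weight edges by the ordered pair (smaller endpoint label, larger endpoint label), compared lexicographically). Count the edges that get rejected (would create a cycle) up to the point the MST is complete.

3

Kruskal's algorithm — process edges by increasing weight (ties by edge label):
iota-mu (2): add — endpoints in different components.
iota-zeta (3): add — endpoints in different components.
beta-eta (5): add — endpoints in different components.
eta-iota (5): add — endpoints in different components.
eta-mu (8): skip — eta and mu already connected.
mu-theta (9): add — endpoints in different components.
iota-theta (14): skip — theta and iota already connected.
beta-theta (15): skip — theta and beta already connected.
rho-theta (17): add — endpoints in different components.
Edges rejected before the tree was complete: 3.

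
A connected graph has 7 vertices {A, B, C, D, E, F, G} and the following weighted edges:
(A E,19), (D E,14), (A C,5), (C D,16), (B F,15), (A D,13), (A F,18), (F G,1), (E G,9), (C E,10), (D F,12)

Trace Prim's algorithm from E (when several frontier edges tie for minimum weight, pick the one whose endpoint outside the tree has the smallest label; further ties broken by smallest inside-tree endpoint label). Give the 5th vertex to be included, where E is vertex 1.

Grow the tree from E using Prim:
Step 1: cheapest edge leaving the tree is E G (9); add G.
Step 2: cheapest edge leaving the tree is F G (1); add F.
Step 3: cheapest edge leaving the tree is C E (10); add C.
Step 4: cheapest edge leaving the tree is A C (5); add A.
Step 5: cheapest edge leaving the tree is D F (12); add D.
Step 6: cheapest edge leaving the tree is B F (15); add B.
Vertex order: E, G, F, C, A, D, B. The 5th vertex is A.

A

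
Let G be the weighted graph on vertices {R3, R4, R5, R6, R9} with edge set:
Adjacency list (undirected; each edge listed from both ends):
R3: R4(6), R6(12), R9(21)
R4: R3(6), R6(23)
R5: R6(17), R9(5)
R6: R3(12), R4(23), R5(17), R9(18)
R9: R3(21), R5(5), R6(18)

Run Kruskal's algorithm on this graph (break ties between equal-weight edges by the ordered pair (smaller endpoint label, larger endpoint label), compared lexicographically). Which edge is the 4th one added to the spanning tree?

Kruskal's algorithm — process edges by increasing weight (ties by edge label):
R5 R9 (5): add — endpoints in different components.
R3 R4 (6): add — endpoints in different components.
R3 R6 (12): add — endpoints in different components.
R5 R6 (17): add — endpoints in different components.
The 4th edge added is R5 R6.

R5-R6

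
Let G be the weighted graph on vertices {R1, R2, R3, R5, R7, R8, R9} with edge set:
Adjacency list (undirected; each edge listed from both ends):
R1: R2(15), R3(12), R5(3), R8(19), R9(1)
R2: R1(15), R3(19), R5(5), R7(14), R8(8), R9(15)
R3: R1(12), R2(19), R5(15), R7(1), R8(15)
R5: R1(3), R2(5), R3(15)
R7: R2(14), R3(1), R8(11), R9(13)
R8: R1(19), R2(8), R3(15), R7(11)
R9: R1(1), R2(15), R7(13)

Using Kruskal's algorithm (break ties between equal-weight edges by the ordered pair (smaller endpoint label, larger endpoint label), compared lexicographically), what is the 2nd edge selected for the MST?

R3-R7

Sort edges by weight, then run Kruskal:
R1–R9 (1): add — endpoints in different components.
R3–R7 (1): add — endpoints in different components.
R1–R5 (3): add — endpoints in different components.
R2–R5 (5): add — endpoints in different components.
R2–R8 (8): add — endpoints in different components.
R7–R8 (11): add — endpoints in different components.
The 2nd edge added is R3–R7.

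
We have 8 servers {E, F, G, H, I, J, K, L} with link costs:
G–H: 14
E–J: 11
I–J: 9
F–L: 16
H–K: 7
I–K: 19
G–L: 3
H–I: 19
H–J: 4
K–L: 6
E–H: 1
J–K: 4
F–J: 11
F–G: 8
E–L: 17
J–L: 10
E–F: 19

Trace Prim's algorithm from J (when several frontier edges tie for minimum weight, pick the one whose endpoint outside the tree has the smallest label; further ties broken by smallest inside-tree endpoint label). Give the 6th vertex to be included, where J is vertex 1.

G

Prim, starting at J.
Step 1: cheapest edge leaving the tree is H–J (4); add H.
Step 2: cheapest edge leaving the tree is E–H (1); add E.
Step 3: cheapest edge leaving the tree is J–K (4); add K.
Step 4: cheapest edge leaving the tree is K–L (6); add L.
Step 5: cheapest edge leaving the tree is G–L (3); add G.
Step 6: cheapest edge leaving the tree is F–G (8); add F.
Step 7: cheapest edge leaving the tree is I–J (9); add I.
Vertex order: J, H, E, K, L, G, F, I. The 6th vertex is G.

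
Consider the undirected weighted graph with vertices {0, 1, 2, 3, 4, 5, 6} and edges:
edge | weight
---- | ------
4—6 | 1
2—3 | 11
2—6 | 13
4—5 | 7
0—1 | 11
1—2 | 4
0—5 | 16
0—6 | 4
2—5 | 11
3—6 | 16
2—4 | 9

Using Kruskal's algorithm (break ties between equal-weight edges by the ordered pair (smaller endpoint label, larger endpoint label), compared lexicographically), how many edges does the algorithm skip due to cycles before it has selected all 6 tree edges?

1

Kruskal: consider edges lightest-first.
4—6 (1): add — endpoints in different components.
0—6 (4): add — endpoints in different components.
1—2 (4): add — endpoints in different components.
4—5 (7): add — endpoints in different components.
2—4 (9): add — endpoints in different components.
0—1 (11): skip — 0 and 1 already connected.
2—3 (11): add — endpoints in different components.
Edges rejected before the tree was complete: 1.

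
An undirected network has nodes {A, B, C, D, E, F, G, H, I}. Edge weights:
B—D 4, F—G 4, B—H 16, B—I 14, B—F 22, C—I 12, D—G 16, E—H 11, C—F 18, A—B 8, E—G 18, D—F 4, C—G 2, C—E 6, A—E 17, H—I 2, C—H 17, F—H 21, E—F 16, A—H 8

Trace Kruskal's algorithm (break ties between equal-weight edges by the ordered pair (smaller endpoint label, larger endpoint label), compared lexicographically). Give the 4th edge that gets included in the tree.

Kruskal: consider edges lightest-first.
C—G (2): add — endpoints in different components.
H—I (2): add — endpoints in different components.
B—D (4): add — endpoints in different components.
D—F (4): add — endpoints in different components.
F—G (4): add — endpoints in different components.
C—E (6): add — endpoints in different components.
A—B (8): add — endpoints in different components.
A—H (8): add — endpoints in different components.
The 4th edge added is D—F.

D-F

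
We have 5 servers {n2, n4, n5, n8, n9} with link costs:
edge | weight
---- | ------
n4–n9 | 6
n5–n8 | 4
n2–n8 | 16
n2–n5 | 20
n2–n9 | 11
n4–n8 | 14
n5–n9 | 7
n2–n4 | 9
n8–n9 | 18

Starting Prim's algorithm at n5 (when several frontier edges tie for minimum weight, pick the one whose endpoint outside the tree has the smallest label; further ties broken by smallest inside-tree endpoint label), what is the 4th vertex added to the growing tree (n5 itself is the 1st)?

Grow the tree from n5 using Prim:
Step 1: frontier [n5–n8 4, n5–n9 7, n2–n5 20] → take n5–n8 (4); add n8.
Step 2: frontier [n5–n9 7, n2–n5 20, n4–n8 14, n2–n8 16, n8–n9 18] → take n5–n9 (7); add n9.
Step 3: frontier [n2–n5 20, n4–n8 14, n2–n8 16, n4–n9 6, n2–n9 11] → take n4–n9 (6); add n4.
Step 4: frontier [n2–n4 9, n2–n5 20, n2–n8 16, n2–n9 11] → take n2–n4 (9); add n2.
Vertex order: n5, n8, n9, n4, n2. The 4th vertex is n4.

n4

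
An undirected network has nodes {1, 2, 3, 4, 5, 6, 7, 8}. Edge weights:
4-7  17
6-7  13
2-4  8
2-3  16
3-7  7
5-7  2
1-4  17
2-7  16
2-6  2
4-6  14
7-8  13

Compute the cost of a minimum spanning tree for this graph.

62

Prim, starting at 8.
Step 1: frontier [7-8 13] → take 7-8 (13); add 7.
Step 2: frontier [5-7 2, 3-7 7, 6-7 13, 2-7 16, 4-7 17] → take 5-7 (2); add 5.
Step 3: frontier [3-7 7, 6-7 13, 2-7 16, 4-7 17] → take 3-7 (7); add 3.
Step 4: frontier [2-3 16, 6-7 13, 2-7 16, 4-7 17] → take 6-7 (13); add 6.
Step 5: frontier [2-3 16, 2-6 2, 4-6 14, 2-7 16, 4-7 17] → take 2-6 (2); add 2.
Step 6: frontier [2-4 8, 4-6 14, 4-7 17] → take 2-4 (8); add 4.
Step 7: frontier [1-4 17] → take 1-4 (17); add 1.
MST edges: 7-8, 5-7, 3-7, 6-7, 2-6, 2-4, 1-4; total weight 13+2+7+13+2+8+17 = 62.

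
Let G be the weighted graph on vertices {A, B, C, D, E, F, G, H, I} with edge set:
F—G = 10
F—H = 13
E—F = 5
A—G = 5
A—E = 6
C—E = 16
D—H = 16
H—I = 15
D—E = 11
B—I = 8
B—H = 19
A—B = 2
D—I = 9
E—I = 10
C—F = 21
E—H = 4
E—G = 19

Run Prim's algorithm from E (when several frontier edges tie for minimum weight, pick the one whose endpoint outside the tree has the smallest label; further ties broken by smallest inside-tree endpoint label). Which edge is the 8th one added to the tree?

C-E

Grow the tree from E using Prim:
Step 1: cheapest edge leaving the tree is E—H (4); add H.
Step 2: cheapest edge leaving the tree is E—F (5); add F.
Step 3: cheapest edge leaving the tree is A—E (6); add A.
Step 4: cheapest edge leaving the tree is A—B (2); add B.
Step 5: cheapest edge leaving the tree is A—G (5); add G.
Step 6: cheapest edge leaving the tree is B—I (8); add I.
Step 7: cheapest edge leaving the tree is D—I (9); add D.
Step 8: cheapest edge leaving the tree is C—E (16); add C.
The 8th edge added is C—E.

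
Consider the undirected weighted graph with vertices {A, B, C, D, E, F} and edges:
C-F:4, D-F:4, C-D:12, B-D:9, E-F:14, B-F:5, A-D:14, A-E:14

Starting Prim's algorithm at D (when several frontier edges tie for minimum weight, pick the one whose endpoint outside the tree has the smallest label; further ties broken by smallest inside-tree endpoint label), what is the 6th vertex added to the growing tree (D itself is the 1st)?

E

Prim's algorithm from D:
Step 1: frontier [D-F 4, B-D 9, C-D 12, A-D 14] → take D-F (4); add F.
Step 2: frontier [B-D 9, C-D 12, A-D 14, C-F 4, B-F 5, E-F 14] → take C-F (4); add C.
Step 3: frontier [B-D 9, A-D 14, B-F 5, E-F 14] → take B-F (5); add B.
Step 4: frontier [A-D 14, E-F 14] → take A-D (14); add A.
Step 5: frontier [A-E 14, E-F 14] → take A-E (14); add E.
Vertex order: D, F, C, B, A, E. The 6th vertex is E.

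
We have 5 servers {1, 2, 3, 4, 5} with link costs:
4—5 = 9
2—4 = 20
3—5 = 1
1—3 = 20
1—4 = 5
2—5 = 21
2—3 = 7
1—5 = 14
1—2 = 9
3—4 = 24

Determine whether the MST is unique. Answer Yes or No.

Kruskal's algorithm — process edges by increasing weight (ties by edge label):
3—5 (1): add. Components now {1} {2} {3,5} {4}
1—4 (5): add. Components now {1,4} {2} {3,5}
2—3 (7): add. Components now {1,4} {2,3,5}
1—2 (9): add. Components now {1,2,3,4,5}
Non-tree edge 4—5 has weight 9, equal to the heaviest edge on its tree cycle — swapping gives another MST of the same weight. Not unique.

No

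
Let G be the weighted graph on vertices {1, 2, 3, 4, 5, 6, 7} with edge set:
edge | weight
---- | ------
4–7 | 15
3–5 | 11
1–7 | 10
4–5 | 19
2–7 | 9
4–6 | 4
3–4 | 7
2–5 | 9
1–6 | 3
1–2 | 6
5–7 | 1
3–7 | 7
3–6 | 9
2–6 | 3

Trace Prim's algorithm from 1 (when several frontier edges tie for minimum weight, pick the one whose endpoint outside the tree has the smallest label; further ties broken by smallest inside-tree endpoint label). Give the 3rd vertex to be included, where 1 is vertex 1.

Prim, starting at 1.
Step 1: frontier [1–6 3, 1–2 6, 1–7 10] → take 1–6 (3); add 6.
Step 2: frontier [1–2 6, 1–7 10, 2–6 3, 4–6 4, 3–6 9] → take 2–6 (3); add 2.
Step 3: frontier [1–7 10, 2–5 9, 2–7 9, 4–6 4, 3–6 9] → take 4–6 (4); add 4.
Step 4: frontier [1–7 10, 2–5 9, 2–7 9, 3–4 7, 4–7 15, 4–5 19, 3–6 9] → take 3–4 (7); add 3.
Step 5: frontier [1–7 10, 2–5 9, 2–7 9, 3–7 7, 3–5 11, 4–7 15, 4–5 19] → take 3–7 (7); add 7.
Step 6: frontier [2–5 9, 3–5 11, 4–5 19, 5–7 1] → take 5–7 (1); add 5.
Vertex order: 1, 6, 2, 4, 3, 7, 5. The 3rd vertex is 2.

2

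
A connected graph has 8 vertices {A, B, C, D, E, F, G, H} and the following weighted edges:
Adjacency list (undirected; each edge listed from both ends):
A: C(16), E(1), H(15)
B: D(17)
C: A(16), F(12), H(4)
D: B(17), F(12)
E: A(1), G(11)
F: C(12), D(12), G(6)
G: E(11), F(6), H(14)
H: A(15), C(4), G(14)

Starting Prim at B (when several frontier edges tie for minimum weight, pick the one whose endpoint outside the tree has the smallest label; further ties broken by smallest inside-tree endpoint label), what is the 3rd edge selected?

Prim, starting at B.
Step 1: cheapest edge leaving the tree is B D (17); add D.
Step 2: cheapest edge leaving the tree is D F (12); add F.
Step 3: cheapest edge leaving the tree is F G (6); add G.
Step 4: cheapest edge leaving the tree is E G (11); add E.
Step 5: cheapest edge leaving the tree is A E (1); add A.
Step 6: cheapest edge leaving the tree is C F (12); add C.
Step 7: cheapest edge leaving the tree is C H (4); add H.
The 3rd edge added is F G.

F-G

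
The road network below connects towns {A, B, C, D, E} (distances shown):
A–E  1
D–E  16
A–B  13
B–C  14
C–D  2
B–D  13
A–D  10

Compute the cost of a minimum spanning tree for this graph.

26

Kruskal's algorithm — process edges by increasing weight (ties by edge label):
A–E (1): add — endpoints in different components.
C–D (2): add — endpoints in different components.
A–D (10): add — endpoints in different components.
A–B (13): add — endpoints in different components.
MST edges: A–E, C–D, A–D, A–B; total weight 1+2+10+13 = 26.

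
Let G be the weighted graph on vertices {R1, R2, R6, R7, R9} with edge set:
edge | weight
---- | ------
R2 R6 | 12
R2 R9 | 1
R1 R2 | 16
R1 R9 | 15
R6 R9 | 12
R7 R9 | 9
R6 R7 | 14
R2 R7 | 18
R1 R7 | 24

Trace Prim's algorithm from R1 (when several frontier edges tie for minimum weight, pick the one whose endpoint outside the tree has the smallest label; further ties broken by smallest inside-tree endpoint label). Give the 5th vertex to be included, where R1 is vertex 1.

R6

Prim, starting at R1.
Step 1: cheapest edge leaving the tree is R1 R9 (15); add R9.
Step 2: cheapest edge leaving the tree is R2 R9 (1); add R2.
Step 3: cheapest edge leaving the tree is R7 R9 (9); add R7.
Step 4: cheapest edge leaving the tree is R2 R6 (12); add R6.
Vertex order: R1, R9, R2, R7, R6. The 5th vertex is R6.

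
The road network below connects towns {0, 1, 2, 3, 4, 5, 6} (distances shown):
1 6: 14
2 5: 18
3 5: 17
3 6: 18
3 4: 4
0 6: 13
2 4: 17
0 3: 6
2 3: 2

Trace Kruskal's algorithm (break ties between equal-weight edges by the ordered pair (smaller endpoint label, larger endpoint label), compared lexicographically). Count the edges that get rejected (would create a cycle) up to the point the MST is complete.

1

Sort edges by weight, then run Kruskal:
2 3 (2): add. Components now {0} {1} {2,3} {4} {5} {6}
3 4 (4): add. Components now {0} {1} {2,3,4} {5} {6}
0 3 (6): add. Components now {0,2,3,4} {1} {5} {6}
0 6 (13): add. Components now {0,2,3,4,6} {1} {5}
1 6 (14): add. Components now {0,1,2,3,4,6} {5}
2 4 (17): skip — 2 and 4 already connected.
3 5 (17): add. Components now {0,1,2,3,4,5,6}
Edges rejected before the tree was complete: 1.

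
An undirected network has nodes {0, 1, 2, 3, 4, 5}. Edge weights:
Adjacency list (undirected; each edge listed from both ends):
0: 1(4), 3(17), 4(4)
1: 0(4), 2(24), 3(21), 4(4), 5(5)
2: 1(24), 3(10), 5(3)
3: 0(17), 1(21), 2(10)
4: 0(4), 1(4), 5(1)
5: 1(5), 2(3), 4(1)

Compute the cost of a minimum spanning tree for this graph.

22

Grow the tree from 5 using Prim:
Step 1: frontier [4—5 1, 2—5 3, 1—5 5] → take 4—5 (1); add 4.
Step 2: frontier [0—4 4, 1—4 4, 2—5 3, 1—5 5] → take 2—5 (3); add 2.
Step 3: frontier [2—3 10, 1—2 24, 0—4 4, 1—4 4, 1—5 5] → take 0—4 (4); add 0.
Step 4: frontier [0—1 4, 0—3 17, 2—3 10, 1—2 24, 1—4 4, 1—5 5] → take 0—1 (4); add 1.
Step 5: frontier [0—3 17, 1—3 21, 2—3 10] → take 2—3 (10); add 3.
MST edges: 4—5, 2—5, 0—4, 0—1, 2—3; total weight 1+3+4+4+10 = 22.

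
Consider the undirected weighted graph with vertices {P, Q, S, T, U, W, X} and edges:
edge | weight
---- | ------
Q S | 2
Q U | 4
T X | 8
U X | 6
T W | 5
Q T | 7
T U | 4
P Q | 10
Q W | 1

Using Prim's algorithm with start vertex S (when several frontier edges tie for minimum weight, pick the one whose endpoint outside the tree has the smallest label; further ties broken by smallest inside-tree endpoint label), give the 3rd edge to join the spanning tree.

Grow the tree from S using Prim:
Step 1: frontier [Q S 2] → take Q S (2); add Q.
Step 2: frontier [Q W 1, Q U 4, Q T 7, P Q 10] → take Q W (1); add W.
Step 3: frontier [Q U 4, Q T 7, P Q 10, T W 5] → take Q U (4); add U.
Step 4: frontier [Q T 7, P Q 10, T U 4, U X 6, T W 5] → take T U (4); add T.
Step 5: frontier [P Q 10, T X 8, U X 6] → take U X (6); add X.
Step 6: frontier [P Q 10] → take P Q (10); add P.
The 3rd edge added is Q U.

Q-U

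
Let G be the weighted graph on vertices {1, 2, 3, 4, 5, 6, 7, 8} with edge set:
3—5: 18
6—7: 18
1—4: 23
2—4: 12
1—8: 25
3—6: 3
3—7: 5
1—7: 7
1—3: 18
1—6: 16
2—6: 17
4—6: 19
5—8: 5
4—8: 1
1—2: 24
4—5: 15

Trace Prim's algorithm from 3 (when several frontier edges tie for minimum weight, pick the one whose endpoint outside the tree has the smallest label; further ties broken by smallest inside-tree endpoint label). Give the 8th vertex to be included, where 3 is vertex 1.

Grow the tree from 3 using Prim:
Step 1: cheapest edge leaving the tree is 3—6 (3); add 6.
Step 2: cheapest edge leaving the tree is 3—7 (5); add 7.
Step 3: cheapest edge leaving the tree is 1—7 (7); add 1.
Step 4: cheapest edge leaving the tree is 2—6 (17); add 2.
Step 5: cheapest edge leaving the tree is 2—4 (12); add 4.
Step 6: cheapest edge leaving the tree is 4—8 (1); add 8.
Step 7: cheapest edge leaving the tree is 5—8 (5); add 5.
Vertex order: 3, 6, 7, 1, 2, 4, 8, 5. The 8th vertex is 5.

5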